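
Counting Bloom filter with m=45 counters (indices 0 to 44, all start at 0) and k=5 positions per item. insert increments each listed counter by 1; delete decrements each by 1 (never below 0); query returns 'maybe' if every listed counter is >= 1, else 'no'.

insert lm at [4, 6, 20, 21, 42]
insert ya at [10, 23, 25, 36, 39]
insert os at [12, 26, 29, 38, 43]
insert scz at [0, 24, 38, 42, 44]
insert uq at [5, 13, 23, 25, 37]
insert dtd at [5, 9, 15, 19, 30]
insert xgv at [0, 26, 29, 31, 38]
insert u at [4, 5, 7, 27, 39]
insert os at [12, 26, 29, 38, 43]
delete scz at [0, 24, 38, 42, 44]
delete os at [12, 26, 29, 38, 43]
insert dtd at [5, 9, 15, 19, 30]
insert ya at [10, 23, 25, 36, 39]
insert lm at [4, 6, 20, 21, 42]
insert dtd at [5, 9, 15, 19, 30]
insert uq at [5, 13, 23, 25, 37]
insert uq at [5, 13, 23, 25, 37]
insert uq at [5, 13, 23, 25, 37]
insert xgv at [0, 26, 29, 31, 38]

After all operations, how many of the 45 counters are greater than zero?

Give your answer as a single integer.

Answer: 26

Derivation:
Step 1: insert lm at [4, 6, 20, 21, 42] -> counters=[0,0,0,0,1,0,1,0,0,0,0,0,0,0,0,0,0,0,0,0,1,1,0,0,0,0,0,0,0,0,0,0,0,0,0,0,0,0,0,0,0,0,1,0,0]
Step 2: insert ya at [10, 23, 25, 36, 39] -> counters=[0,0,0,0,1,0,1,0,0,0,1,0,0,0,0,0,0,0,0,0,1,1,0,1,0,1,0,0,0,0,0,0,0,0,0,0,1,0,0,1,0,0,1,0,0]
Step 3: insert os at [12, 26, 29, 38, 43] -> counters=[0,0,0,0,1,0,1,0,0,0,1,0,1,0,0,0,0,0,0,0,1,1,0,1,0,1,1,0,0,1,0,0,0,0,0,0,1,0,1,1,0,0,1,1,0]
Step 4: insert scz at [0, 24, 38, 42, 44] -> counters=[1,0,0,0,1,0,1,0,0,0,1,0,1,0,0,0,0,0,0,0,1,1,0,1,1,1,1,0,0,1,0,0,0,0,0,0,1,0,2,1,0,0,2,1,1]
Step 5: insert uq at [5, 13, 23, 25, 37] -> counters=[1,0,0,0,1,1,1,0,0,0,1,0,1,1,0,0,0,0,0,0,1,1,0,2,1,2,1,0,0,1,0,0,0,0,0,0,1,1,2,1,0,0,2,1,1]
Step 6: insert dtd at [5, 9, 15, 19, 30] -> counters=[1,0,0,0,1,2,1,0,0,1,1,0,1,1,0,1,0,0,0,1,1,1,0,2,1,2,1,0,0,1,1,0,0,0,0,0,1,1,2,1,0,0,2,1,1]
Step 7: insert xgv at [0, 26, 29, 31, 38] -> counters=[2,0,0,0,1,2,1,0,0,1,1,0,1,1,0,1,0,0,0,1,1,1,0,2,1,2,2,0,0,2,1,1,0,0,0,0,1,1,3,1,0,0,2,1,1]
Step 8: insert u at [4, 5, 7, 27, 39] -> counters=[2,0,0,0,2,3,1,1,0,1,1,0,1,1,0,1,0,0,0,1,1,1,0,2,1,2,2,1,0,2,1,1,0,0,0,0,1,1,3,2,0,0,2,1,1]
Step 9: insert os at [12, 26, 29, 38, 43] -> counters=[2,0,0,0,2,3,1,1,0,1,1,0,2,1,0,1,0,0,0,1,1,1,0,2,1,2,3,1,0,3,1,1,0,0,0,0,1,1,4,2,0,0,2,2,1]
Step 10: delete scz at [0, 24, 38, 42, 44] -> counters=[1,0,0,0,2,3,1,1,0,1,1,0,2,1,0,1,0,0,0,1,1,1,0,2,0,2,3,1,0,3,1,1,0,0,0,0,1,1,3,2,0,0,1,2,0]
Step 11: delete os at [12, 26, 29, 38, 43] -> counters=[1,0,0,0,2,3,1,1,0,1,1,0,1,1,0,1,0,0,0,1,1,1,0,2,0,2,2,1,0,2,1,1,0,0,0,0,1,1,2,2,0,0,1,1,0]
Step 12: insert dtd at [5, 9, 15, 19, 30] -> counters=[1,0,0,0,2,4,1,1,0,2,1,0,1,1,0,2,0,0,0,2,1,1,0,2,0,2,2,1,0,2,2,1,0,0,0,0,1,1,2,2,0,0,1,1,0]
Step 13: insert ya at [10, 23, 25, 36, 39] -> counters=[1,0,0,0,2,4,1,1,0,2,2,0,1,1,0,2,0,0,0,2,1,1,0,3,0,3,2,1,0,2,2,1,0,0,0,0,2,1,2,3,0,0,1,1,0]
Step 14: insert lm at [4, 6, 20, 21, 42] -> counters=[1,0,0,0,3,4,2,1,0,2,2,0,1,1,0,2,0,0,0,2,2,2,0,3,0,3,2,1,0,2,2,1,0,0,0,0,2,1,2,3,0,0,2,1,0]
Step 15: insert dtd at [5, 9, 15, 19, 30] -> counters=[1,0,0,0,3,5,2,1,0,3,2,0,1,1,0,3,0,0,0,3,2,2,0,3,0,3,2,1,0,2,3,1,0,0,0,0,2,1,2,3,0,0,2,1,0]
Step 16: insert uq at [5, 13, 23, 25, 37] -> counters=[1,0,0,0,3,6,2,1,0,3,2,0,1,2,0,3,0,0,0,3,2,2,0,4,0,4,2,1,0,2,3,1,0,0,0,0,2,2,2,3,0,0,2,1,0]
Step 17: insert uq at [5, 13, 23, 25, 37] -> counters=[1,0,0,0,3,7,2,1,0,3,2,0,1,3,0,3,0,0,0,3,2,2,0,5,0,5,2,1,0,2,3,1,0,0,0,0,2,3,2,3,0,0,2,1,0]
Step 18: insert uq at [5, 13, 23, 25, 37] -> counters=[1,0,0,0,3,8,2,1,0,3,2,0,1,4,0,3,0,0,0,3,2,2,0,6,0,6,2,1,0,2,3,1,0,0,0,0,2,4,2,3,0,0,2,1,0]
Step 19: insert xgv at [0, 26, 29, 31, 38] -> counters=[2,0,0,0,3,8,2,1,0,3,2,0,1,4,0,3,0,0,0,3,2,2,0,6,0,6,3,1,0,3,3,2,0,0,0,0,2,4,3,3,0,0,2,1,0]
Final counters=[2,0,0,0,3,8,2,1,0,3,2,0,1,4,0,3,0,0,0,3,2,2,0,6,0,6,3,1,0,3,3,2,0,0,0,0,2,4,3,3,0,0,2,1,0] -> 26 nonzero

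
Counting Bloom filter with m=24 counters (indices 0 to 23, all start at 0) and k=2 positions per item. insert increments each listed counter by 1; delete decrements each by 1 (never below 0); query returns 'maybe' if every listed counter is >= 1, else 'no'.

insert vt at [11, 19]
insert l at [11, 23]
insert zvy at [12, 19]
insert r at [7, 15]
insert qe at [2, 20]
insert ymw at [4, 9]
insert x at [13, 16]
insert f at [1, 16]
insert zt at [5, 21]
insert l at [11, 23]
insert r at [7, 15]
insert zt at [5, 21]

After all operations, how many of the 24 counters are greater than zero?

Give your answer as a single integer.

Answer: 15

Derivation:
Step 1: insert vt at [11, 19] -> counters=[0,0,0,0,0,0,0,0,0,0,0,1,0,0,0,0,0,0,0,1,0,0,0,0]
Step 2: insert l at [11, 23] -> counters=[0,0,0,0,0,0,0,0,0,0,0,2,0,0,0,0,0,0,0,1,0,0,0,1]
Step 3: insert zvy at [12, 19] -> counters=[0,0,0,0,0,0,0,0,0,0,0,2,1,0,0,0,0,0,0,2,0,0,0,1]
Step 4: insert r at [7, 15] -> counters=[0,0,0,0,0,0,0,1,0,0,0,2,1,0,0,1,0,0,0,2,0,0,0,1]
Step 5: insert qe at [2, 20] -> counters=[0,0,1,0,0,0,0,1,0,0,0,2,1,0,0,1,0,0,0,2,1,0,0,1]
Step 6: insert ymw at [4, 9] -> counters=[0,0,1,0,1,0,0,1,0,1,0,2,1,0,0,1,0,0,0,2,1,0,0,1]
Step 7: insert x at [13, 16] -> counters=[0,0,1,0,1,0,0,1,0,1,0,2,1,1,0,1,1,0,0,2,1,0,0,1]
Step 8: insert f at [1, 16] -> counters=[0,1,1,0,1,0,0,1,0,1,0,2,1,1,0,1,2,0,0,2,1,0,0,1]
Step 9: insert zt at [5, 21] -> counters=[0,1,1,0,1,1,0,1,0,1,0,2,1,1,0,1,2,0,0,2,1,1,0,1]
Step 10: insert l at [11, 23] -> counters=[0,1,1,0,1,1,0,1,0,1,0,3,1,1,0,1,2,0,0,2,1,1,0,2]
Step 11: insert r at [7, 15] -> counters=[0,1,1,0,1,1,0,2,0,1,0,3,1,1,0,2,2,0,0,2,1,1,0,2]
Step 12: insert zt at [5, 21] -> counters=[0,1,1,0,1,2,0,2,0,1,0,3,1,1,0,2,2,0,0,2,1,2,0,2]
Final counters=[0,1,1,0,1,2,0,2,0,1,0,3,1,1,0,2,2,0,0,2,1,2,0,2] -> 15 nonzero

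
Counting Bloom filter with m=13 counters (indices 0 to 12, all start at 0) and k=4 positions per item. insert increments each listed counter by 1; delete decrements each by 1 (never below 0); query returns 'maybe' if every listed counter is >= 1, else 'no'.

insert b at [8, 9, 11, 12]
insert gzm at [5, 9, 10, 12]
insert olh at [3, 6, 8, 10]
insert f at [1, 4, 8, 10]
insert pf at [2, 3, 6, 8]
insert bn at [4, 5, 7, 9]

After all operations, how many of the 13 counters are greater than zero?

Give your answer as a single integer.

Step 1: insert b at [8, 9, 11, 12] -> counters=[0,0,0,0,0,0,0,0,1,1,0,1,1]
Step 2: insert gzm at [5, 9, 10, 12] -> counters=[0,0,0,0,0,1,0,0,1,2,1,1,2]
Step 3: insert olh at [3, 6, 8, 10] -> counters=[0,0,0,1,0,1,1,0,2,2,2,1,2]
Step 4: insert f at [1, 4, 8, 10] -> counters=[0,1,0,1,1,1,1,0,3,2,3,1,2]
Step 5: insert pf at [2, 3, 6, 8] -> counters=[0,1,1,2,1,1,2,0,4,2,3,1,2]
Step 6: insert bn at [4, 5, 7, 9] -> counters=[0,1,1,2,2,2,2,1,4,3,3,1,2]
Final counters=[0,1,1,2,2,2,2,1,4,3,3,1,2] -> 12 nonzero

Answer: 12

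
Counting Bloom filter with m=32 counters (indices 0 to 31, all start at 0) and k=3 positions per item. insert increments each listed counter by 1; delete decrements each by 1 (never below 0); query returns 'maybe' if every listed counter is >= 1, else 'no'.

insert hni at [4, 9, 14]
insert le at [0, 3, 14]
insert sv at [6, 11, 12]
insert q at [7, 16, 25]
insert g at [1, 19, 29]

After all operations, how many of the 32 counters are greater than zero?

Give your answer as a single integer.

Answer: 14

Derivation:
Step 1: insert hni at [4, 9, 14] -> counters=[0,0,0,0,1,0,0,0,0,1,0,0,0,0,1,0,0,0,0,0,0,0,0,0,0,0,0,0,0,0,0,0]
Step 2: insert le at [0, 3, 14] -> counters=[1,0,0,1,1,0,0,0,0,1,0,0,0,0,2,0,0,0,0,0,0,0,0,0,0,0,0,0,0,0,0,0]
Step 3: insert sv at [6, 11, 12] -> counters=[1,0,0,1,1,0,1,0,0,1,0,1,1,0,2,0,0,0,0,0,0,0,0,0,0,0,0,0,0,0,0,0]
Step 4: insert q at [7, 16, 25] -> counters=[1,0,0,1,1,0,1,1,0,1,0,1,1,0,2,0,1,0,0,0,0,0,0,0,0,1,0,0,0,0,0,0]
Step 5: insert g at [1, 19, 29] -> counters=[1,1,0,1,1,0,1,1,0,1,0,1,1,0,2,0,1,0,0,1,0,0,0,0,0,1,0,0,0,1,0,0]
Final counters=[1,1,0,1,1,0,1,1,0,1,0,1,1,0,2,0,1,0,0,1,0,0,0,0,0,1,0,0,0,1,0,0] -> 14 nonzero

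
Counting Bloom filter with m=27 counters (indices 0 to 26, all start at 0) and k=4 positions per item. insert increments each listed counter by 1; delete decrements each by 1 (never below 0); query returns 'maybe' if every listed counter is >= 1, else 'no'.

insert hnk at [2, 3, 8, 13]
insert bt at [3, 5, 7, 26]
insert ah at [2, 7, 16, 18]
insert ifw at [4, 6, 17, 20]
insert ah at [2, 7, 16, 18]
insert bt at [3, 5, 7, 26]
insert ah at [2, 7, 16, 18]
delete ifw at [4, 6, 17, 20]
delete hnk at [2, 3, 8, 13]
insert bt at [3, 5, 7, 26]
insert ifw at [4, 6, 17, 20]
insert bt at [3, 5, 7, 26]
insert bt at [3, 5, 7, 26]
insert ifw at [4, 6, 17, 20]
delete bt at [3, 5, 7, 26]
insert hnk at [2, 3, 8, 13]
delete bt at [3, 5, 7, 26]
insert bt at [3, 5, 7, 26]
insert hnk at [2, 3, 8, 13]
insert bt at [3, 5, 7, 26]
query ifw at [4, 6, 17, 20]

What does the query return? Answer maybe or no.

Answer: maybe

Derivation:
Step 1: insert hnk at [2, 3, 8, 13] -> counters=[0,0,1,1,0,0,0,0,1,0,0,0,0,1,0,0,0,0,0,0,0,0,0,0,0,0,0]
Step 2: insert bt at [3, 5, 7, 26] -> counters=[0,0,1,2,0,1,0,1,1,0,0,0,0,1,0,0,0,0,0,0,0,0,0,0,0,0,1]
Step 3: insert ah at [2, 7, 16, 18] -> counters=[0,0,2,2,0,1,0,2,1,0,0,0,0,1,0,0,1,0,1,0,0,0,0,0,0,0,1]
Step 4: insert ifw at [4, 6, 17, 20] -> counters=[0,0,2,2,1,1,1,2,1,0,0,0,0,1,0,0,1,1,1,0,1,0,0,0,0,0,1]
Step 5: insert ah at [2, 7, 16, 18] -> counters=[0,0,3,2,1,1,1,3,1,0,0,0,0,1,0,0,2,1,2,0,1,0,0,0,0,0,1]
Step 6: insert bt at [3, 5, 7, 26] -> counters=[0,0,3,3,1,2,1,4,1,0,0,0,0,1,0,0,2,1,2,0,1,0,0,0,0,0,2]
Step 7: insert ah at [2, 7, 16, 18] -> counters=[0,0,4,3,1,2,1,5,1,0,0,0,0,1,0,0,3,1,3,0,1,0,0,0,0,0,2]
Step 8: delete ifw at [4, 6, 17, 20] -> counters=[0,0,4,3,0,2,0,5,1,0,0,0,0,1,0,0,3,0,3,0,0,0,0,0,0,0,2]
Step 9: delete hnk at [2, 3, 8, 13] -> counters=[0,0,3,2,0,2,0,5,0,0,0,0,0,0,0,0,3,0,3,0,0,0,0,0,0,0,2]
Step 10: insert bt at [3, 5, 7, 26] -> counters=[0,0,3,3,0,3,0,6,0,0,0,0,0,0,0,0,3,0,3,0,0,0,0,0,0,0,3]
Step 11: insert ifw at [4, 6, 17, 20] -> counters=[0,0,3,3,1,3,1,6,0,0,0,0,0,0,0,0,3,1,3,0,1,0,0,0,0,0,3]
Step 12: insert bt at [3, 5, 7, 26] -> counters=[0,0,3,4,1,4,1,7,0,0,0,0,0,0,0,0,3,1,3,0,1,0,0,0,0,0,4]
Step 13: insert bt at [3, 5, 7, 26] -> counters=[0,0,3,5,1,5,1,8,0,0,0,0,0,0,0,0,3,1,3,0,1,0,0,0,0,0,5]
Step 14: insert ifw at [4, 6, 17, 20] -> counters=[0,0,3,5,2,5,2,8,0,0,0,0,0,0,0,0,3,2,3,0,2,0,0,0,0,0,5]
Step 15: delete bt at [3, 5, 7, 26] -> counters=[0,0,3,4,2,4,2,7,0,0,0,0,0,0,0,0,3,2,3,0,2,0,0,0,0,0,4]
Step 16: insert hnk at [2, 3, 8, 13] -> counters=[0,0,4,5,2,4,2,7,1,0,0,0,0,1,0,0,3,2,3,0,2,0,0,0,0,0,4]
Step 17: delete bt at [3, 5, 7, 26] -> counters=[0,0,4,4,2,3,2,6,1,0,0,0,0,1,0,0,3,2,3,0,2,0,0,0,0,0,3]
Step 18: insert bt at [3, 5, 7, 26] -> counters=[0,0,4,5,2,4,2,7,1,0,0,0,0,1,0,0,3,2,3,0,2,0,0,0,0,0,4]
Step 19: insert hnk at [2, 3, 8, 13] -> counters=[0,0,5,6,2,4,2,7,2,0,0,0,0,2,0,0,3,2,3,0,2,0,0,0,0,0,4]
Step 20: insert bt at [3, 5, 7, 26] -> counters=[0,0,5,7,2,5,2,8,2,0,0,0,0,2,0,0,3,2,3,0,2,0,0,0,0,0,5]
Query ifw: check counters[4]=2 counters[6]=2 counters[17]=2 counters[20]=2 -> maybe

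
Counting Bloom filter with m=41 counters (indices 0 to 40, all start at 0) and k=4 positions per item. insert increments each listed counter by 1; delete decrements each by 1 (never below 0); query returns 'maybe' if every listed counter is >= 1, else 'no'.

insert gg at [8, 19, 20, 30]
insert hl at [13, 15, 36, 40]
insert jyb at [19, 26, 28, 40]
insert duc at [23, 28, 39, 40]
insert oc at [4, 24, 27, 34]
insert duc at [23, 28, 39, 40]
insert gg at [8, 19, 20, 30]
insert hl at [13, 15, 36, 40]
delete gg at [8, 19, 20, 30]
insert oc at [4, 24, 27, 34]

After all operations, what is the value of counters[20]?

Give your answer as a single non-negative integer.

Step 1: insert gg at [8, 19, 20, 30] -> counters=[0,0,0,0,0,0,0,0,1,0,0,0,0,0,0,0,0,0,0,1,1,0,0,0,0,0,0,0,0,0,1,0,0,0,0,0,0,0,0,0,0]
Step 2: insert hl at [13, 15, 36, 40] -> counters=[0,0,0,0,0,0,0,0,1,0,0,0,0,1,0,1,0,0,0,1,1,0,0,0,0,0,0,0,0,0,1,0,0,0,0,0,1,0,0,0,1]
Step 3: insert jyb at [19, 26, 28, 40] -> counters=[0,0,0,0,0,0,0,0,1,0,0,0,0,1,0,1,0,0,0,2,1,0,0,0,0,0,1,0,1,0,1,0,0,0,0,0,1,0,0,0,2]
Step 4: insert duc at [23, 28, 39, 40] -> counters=[0,0,0,0,0,0,0,0,1,0,0,0,0,1,0,1,0,0,0,2,1,0,0,1,0,0,1,0,2,0,1,0,0,0,0,0,1,0,0,1,3]
Step 5: insert oc at [4, 24, 27, 34] -> counters=[0,0,0,0,1,0,0,0,1,0,0,0,0,1,0,1,0,0,0,2,1,0,0,1,1,0,1,1,2,0,1,0,0,0,1,0,1,0,0,1,3]
Step 6: insert duc at [23, 28, 39, 40] -> counters=[0,0,0,0,1,0,0,0,1,0,0,0,0,1,0,1,0,0,0,2,1,0,0,2,1,0,1,1,3,0,1,0,0,0,1,0,1,0,0,2,4]
Step 7: insert gg at [8, 19, 20, 30] -> counters=[0,0,0,0,1,0,0,0,2,0,0,0,0,1,0,1,0,0,0,3,2,0,0,2,1,0,1,1,3,0,2,0,0,0,1,0,1,0,0,2,4]
Step 8: insert hl at [13, 15, 36, 40] -> counters=[0,0,0,0,1,0,0,0,2,0,0,0,0,2,0,2,0,0,0,3,2,0,0,2,1,0,1,1,3,0,2,0,0,0,1,0,2,0,0,2,5]
Step 9: delete gg at [8, 19, 20, 30] -> counters=[0,0,0,0,1,0,0,0,1,0,0,0,0,2,0,2,0,0,0,2,1,0,0,2,1,0,1,1,3,0,1,0,0,0,1,0,2,0,0,2,5]
Step 10: insert oc at [4, 24, 27, 34] -> counters=[0,0,0,0,2,0,0,0,1,0,0,0,0,2,0,2,0,0,0,2,1,0,0,2,2,0,1,2,3,0,1,0,0,0,2,0,2,0,0,2,5]
Final counters=[0,0,0,0,2,0,0,0,1,0,0,0,0,2,0,2,0,0,0,2,1,0,0,2,2,0,1,2,3,0,1,0,0,0,2,0,2,0,0,2,5] -> counters[20]=1

Answer: 1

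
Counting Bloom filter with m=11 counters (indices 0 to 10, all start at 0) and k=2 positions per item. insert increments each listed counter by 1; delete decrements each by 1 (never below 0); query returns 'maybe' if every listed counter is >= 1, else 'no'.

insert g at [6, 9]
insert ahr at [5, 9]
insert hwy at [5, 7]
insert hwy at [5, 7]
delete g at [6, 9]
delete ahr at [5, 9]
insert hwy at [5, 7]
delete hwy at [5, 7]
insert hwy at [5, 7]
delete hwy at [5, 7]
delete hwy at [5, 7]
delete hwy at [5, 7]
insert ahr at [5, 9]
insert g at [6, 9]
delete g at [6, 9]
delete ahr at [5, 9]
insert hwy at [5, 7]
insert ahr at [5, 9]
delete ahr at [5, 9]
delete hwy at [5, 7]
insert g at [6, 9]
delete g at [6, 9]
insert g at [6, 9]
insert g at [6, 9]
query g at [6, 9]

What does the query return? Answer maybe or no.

Answer: maybe

Derivation:
Step 1: insert g at [6, 9] -> counters=[0,0,0,0,0,0,1,0,0,1,0]
Step 2: insert ahr at [5, 9] -> counters=[0,0,0,0,0,1,1,0,0,2,0]
Step 3: insert hwy at [5, 7] -> counters=[0,0,0,0,0,2,1,1,0,2,0]
Step 4: insert hwy at [5, 7] -> counters=[0,0,0,0,0,3,1,2,0,2,0]
Step 5: delete g at [6, 9] -> counters=[0,0,0,0,0,3,0,2,0,1,0]
Step 6: delete ahr at [5, 9] -> counters=[0,0,0,0,0,2,0,2,0,0,0]
Step 7: insert hwy at [5, 7] -> counters=[0,0,0,0,0,3,0,3,0,0,0]
Step 8: delete hwy at [5, 7] -> counters=[0,0,0,0,0,2,0,2,0,0,0]
Step 9: insert hwy at [5, 7] -> counters=[0,0,0,0,0,3,0,3,0,0,0]
Step 10: delete hwy at [5, 7] -> counters=[0,0,0,0,0,2,0,2,0,0,0]
Step 11: delete hwy at [5, 7] -> counters=[0,0,0,0,0,1,0,1,0,0,0]
Step 12: delete hwy at [5, 7] -> counters=[0,0,0,0,0,0,0,0,0,0,0]
Step 13: insert ahr at [5, 9] -> counters=[0,0,0,0,0,1,0,0,0,1,0]
Step 14: insert g at [6, 9] -> counters=[0,0,0,0,0,1,1,0,0,2,0]
Step 15: delete g at [6, 9] -> counters=[0,0,0,0,0,1,0,0,0,1,0]
Step 16: delete ahr at [5, 9] -> counters=[0,0,0,0,0,0,0,0,0,0,0]
Step 17: insert hwy at [5, 7] -> counters=[0,0,0,0,0,1,0,1,0,0,0]
Step 18: insert ahr at [5, 9] -> counters=[0,0,0,0,0,2,0,1,0,1,0]
Step 19: delete ahr at [5, 9] -> counters=[0,0,0,0,0,1,0,1,0,0,0]
Step 20: delete hwy at [5, 7] -> counters=[0,0,0,0,0,0,0,0,0,0,0]
Step 21: insert g at [6, 9] -> counters=[0,0,0,0,0,0,1,0,0,1,0]
Step 22: delete g at [6, 9] -> counters=[0,0,0,0,0,0,0,0,0,0,0]
Step 23: insert g at [6, 9] -> counters=[0,0,0,0,0,0,1,0,0,1,0]
Step 24: insert g at [6, 9] -> counters=[0,0,0,0,0,0,2,0,0,2,0]
Query g: check counters[6]=2 counters[9]=2 -> maybe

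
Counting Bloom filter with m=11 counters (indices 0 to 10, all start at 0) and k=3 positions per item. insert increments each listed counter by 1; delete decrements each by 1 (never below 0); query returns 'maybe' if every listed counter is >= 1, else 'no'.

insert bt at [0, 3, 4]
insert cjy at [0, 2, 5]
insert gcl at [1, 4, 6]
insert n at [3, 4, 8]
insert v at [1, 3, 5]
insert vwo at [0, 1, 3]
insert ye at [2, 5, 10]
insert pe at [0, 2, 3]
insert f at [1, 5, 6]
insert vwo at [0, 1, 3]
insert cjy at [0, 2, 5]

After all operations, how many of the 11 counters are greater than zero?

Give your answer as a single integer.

Answer: 9

Derivation:
Step 1: insert bt at [0, 3, 4] -> counters=[1,0,0,1,1,0,0,0,0,0,0]
Step 2: insert cjy at [0, 2, 5] -> counters=[2,0,1,1,1,1,0,0,0,0,0]
Step 3: insert gcl at [1, 4, 6] -> counters=[2,1,1,1,2,1,1,0,0,0,0]
Step 4: insert n at [3, 4, 8] -> counters=[2,1,1,2,3,1,1,0,1,0,0]
Step 5: insert v at [1, 3, 5] -> counters=[2,2,1,3,3,2,1,0,1,0,0]
Step 6: insert vwo at [0, 1, 3] -> counters=[3,3,1,4,3,2,1,0,1,0,0]
Step 7: insert ye at [2, 5, 10] -> counters=[3,3,2,4,3,3,1,0,1,0,1]
Step 8: insert pe at [0, 2, 3] -> counters=[4,3,3,5,3,3,1,0,1,0,1]
Step 9: insert f at [1, 5, 6] -> counters=[4,4,3,5,3,4,2,0,1,0,1]
Step 10: insert vwo at [0, 1, 3] -> counters=[5,5,3,6,3,4,2,0,1,0,1]
Step 11: insert cjy at [0, 2, 5] -> counters=[6,5,4,6,3,5,2,0,1,0,1]
Final counters=[6,5,4,6,3,5,2,0,1,0,1] -> 9 nonzero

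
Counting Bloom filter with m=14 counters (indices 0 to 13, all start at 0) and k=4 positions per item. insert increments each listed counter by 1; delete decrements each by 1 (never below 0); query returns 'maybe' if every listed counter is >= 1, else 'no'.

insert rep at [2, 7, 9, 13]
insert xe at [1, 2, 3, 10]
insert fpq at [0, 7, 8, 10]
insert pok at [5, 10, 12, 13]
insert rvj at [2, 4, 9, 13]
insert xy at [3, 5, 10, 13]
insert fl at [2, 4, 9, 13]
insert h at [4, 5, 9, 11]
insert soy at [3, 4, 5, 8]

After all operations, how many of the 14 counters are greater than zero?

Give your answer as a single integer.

Answer: 13

Derivation:
Step 1: insert rep at [2, 7, 9, 13] -> counters=[0,0,1,0,0,0,0,1,0,1,0,0,0,1]
Step 2: insert xe at [1, 2, 3, 10] -> counters=[0,1,2,1,0,0,0,1,0,1,1,0,0,1]
Step 3: insert fpq at [0, 7, 8, 10] -> counters=[1,1,2,1,0,0,0,2,1,1,2,0,0,1]
Step 4: insert pok at [5, 10, 12, 13] -> counters=[1,1,2,1,0,1,0,2,1,1,3,0,1,2]
Step 5: insert rvj at [2, 4, 9, 13] -> counters=[1,1,3,1,1,1,0,2,1,2,3,0,1,3]
Step 6: insert xy at [3, 5, 10, 13] -> counters=[1,1,3,2,1,2,0,2,1,2,4,0,1,4]
Step 7: insert fl at [2, 4, 9, 13] -> counters=[1,1,4,2,2,2,0,2,1,3,4,0,1,5]
Step 8: insert h at [4, 5, 9, 11] -> counters=[1,1,4,2,3,3,0,2,1,4,4,1,1,5]
Step 9: insert soy at [3, 4, 5, 8] -> counters=[1,1,4,3,4,4,0,2,2,4,4,1,1,5]
Final counters=[1,1,4,3,4,4,0,2,2,4,4,1,1,5] -> 13 nonzero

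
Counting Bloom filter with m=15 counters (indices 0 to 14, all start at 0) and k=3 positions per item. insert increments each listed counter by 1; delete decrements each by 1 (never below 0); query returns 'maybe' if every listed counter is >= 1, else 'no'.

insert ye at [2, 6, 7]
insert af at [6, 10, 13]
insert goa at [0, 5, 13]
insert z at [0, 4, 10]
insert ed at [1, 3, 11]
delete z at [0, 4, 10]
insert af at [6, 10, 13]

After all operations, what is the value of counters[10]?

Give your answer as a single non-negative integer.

Answer: 2

Derivation:
Step 1: insert ye at [2, 6, 7] -> counters=[0,0,1,0,0,0,1,1,0,0,0,0,0,0,0]
Step 2: insert af at [6, 10, 13] -> counters=[0,0,1,0,0,0,2,1,0,0,1,0,0,1,0]
Step 3: insert goa at [0, 5, 13] -> counters=[1,0,1,0,0,1,2,1,0,0,1,0,0,2,0]
Step 4: insert z at [0, 4, 10] -> counters=[2,0,1,0,1,1,2,1,0,0,2,0,0,2,0]
Step 5: insert ed at [1, 3, 11] -> counters=[2,1,1,1,1,1,2,1,0,0,2,1,0,2,0]
Step 6: delete z at [0, 4, 10] -> counters=[1,1,1,1,0,1,2,1,0,0,1,1,0,2,0]
Step 7: insert af at [6, 10, 13] -> counters=[1,1,1,1,0,1,3,1,0,0,2,1,0,3,0]
Final counters=[1,1,1,1,0,1,3,1,0,0,2,1,0,3,0] -> counters[10]=2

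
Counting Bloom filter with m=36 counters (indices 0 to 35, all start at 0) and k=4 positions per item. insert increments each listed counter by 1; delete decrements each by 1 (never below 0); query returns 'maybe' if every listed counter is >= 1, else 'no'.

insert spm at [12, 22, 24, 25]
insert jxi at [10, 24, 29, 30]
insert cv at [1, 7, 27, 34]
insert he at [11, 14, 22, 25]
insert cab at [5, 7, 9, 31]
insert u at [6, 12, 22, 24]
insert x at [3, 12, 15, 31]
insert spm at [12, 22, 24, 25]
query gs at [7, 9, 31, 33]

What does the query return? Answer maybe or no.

Answer: no

Derivation:
Step 1: insert spm at [12, 22, 24, 25] -> counters=[0,0,0,0,0,0,0,0,0,0,0,0,1,0,0,0,0,0,0,0,0,0,1,0,1,1,0,0,0,0,0,0,0,0,0,0]
Step 2: insert jxi at [10, 24, 29, 30] -> counters=[0,0,0,0,0,0,0,0,0,0,1,0,1,0,0,0,0,0,0,0,0,0,1,0,2,1,0,0,0,1,1,0,0,0,0,0]
Step 3: insert cv at [1, 7, 27, 34] -> counters=[0,1,0,0,0,0,0,1,0,0,1,0,1,0,0,0,0,0,0,0,0,0,1,0,2,1,0,1,0,1,1,0,0,0,1,0]
Step 4: insert he at [11, 14, 22, 25] -> counters=[0,1,0,0,0,0,0,1,0,0,1,1,1,0,1,0,0,0,0,0,0,0,2,0,2,2,0,1,0,1,1,0,0,0,1,0]
Step 5: insert cab at [5, 7, 9, 31] -> counters=[0,1,0,0,0,1,0,2,0,1,1,1,1,0,1,0,0,0,0,0,0,0,2,0,2,2,0,1,0,1,1,1,0,0,1,0]
Step 6: insert u at [6, 12, 22, 24] -> counters=[0,1,0,0,0,1,1,2,0,1,1,1,2,0,1,0,0,0,0,0,0,0,3,0,3,2,0,1,0,1,1,1,0,0,1,0]
Step 7: insert x at [3, 12, 15, 31] -> counters=[0,1,0,1,0,1,1,2,0,1,1,1,3,0,1,1,0,0,0,0,0,0,3,0,3,2,0,1,0,1,1,2,0,0,1,0]
Step 8: insert spm at [12, 22, 24, 25] -> counters=[0,1,0,1,0,1,1,2,0,1,1,1,4,0,1,1,0,0,0,0,0,0,4,0,4,3,0,1,0,1,1,2,0,0,1,0]
Query gs: check counters[7]=2 counters[9]=1 counters[31]=2 counters[33]=0 -> no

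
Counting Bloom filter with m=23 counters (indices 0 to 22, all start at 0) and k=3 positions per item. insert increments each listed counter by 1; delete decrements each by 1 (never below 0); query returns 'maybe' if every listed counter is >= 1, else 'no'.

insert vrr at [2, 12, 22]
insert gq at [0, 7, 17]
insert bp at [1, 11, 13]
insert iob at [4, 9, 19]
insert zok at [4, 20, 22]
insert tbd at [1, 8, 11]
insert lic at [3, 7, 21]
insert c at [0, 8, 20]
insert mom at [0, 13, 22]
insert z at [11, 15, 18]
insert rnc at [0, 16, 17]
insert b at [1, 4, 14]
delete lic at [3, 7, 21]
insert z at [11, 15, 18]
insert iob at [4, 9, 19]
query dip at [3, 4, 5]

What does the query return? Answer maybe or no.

Step 1: insert vrr at [2, 12, 22] -> counters=[0,0,1,0,0,0,0,0,0,0,0,0,1,0,0,0,0,0,0,0,0,0,1]
Step 2: insert gq at [0, 7, 17] -> counters=[1,0,1,0,0,0,0,1,0,0,0,0,1,0,0,0,0,1,0,0,0,0,1]
Step 3: insert bp at [1, 11, 13] -> counters=[1,1,1,0,0,0,0,1,0,0,0,1,1,1,0,0,0,1,0,0,0,0,1]
Step 4: insert iob at [4, 9, 19] -> counters=[1,1,1,0,1,0,0,1,0,1,0,1,1,1,0,0,0,1,0,1,0,0,1]
Step 5: insert zok at [4, 20, 22] -> counters=[1,1,1,0,2,0,0,1,0,1,0,1,1,1,0,0,0,1,0,1,1,0,2]
Step 6: insert tbd at [1, 8, 11] -> counters=[1,2,1,0,2,0,0,1,1,1,0,2,1,1,0,0,0,1,0,1,1,0,2]
Step 7: insert lic at [3, 7, 21] -> counters=[1,2,1,1,2,0,0,2,1,1,0,2,1,1,0,0,0,1,0,1,1,1,2]
Step 8: insert c at [0, 8, 20] -> counters=[2,2,1,1,2,0,0,2,2,1,0,2,1,1,0,0,0,1,0,1,2,1,2]
Step 9: insert mom at [0, 13, 22] -> counters=[3,2,1,1,2,0,0,2,2,1,0,2,1,2,0,0,0,1,0,1,2,1,3]
Step 10: insert z at [11, 15, 18] -> counters=[3,2,1,1,2,0,0,2,2,1,0,3,1,2,0,1,0,1,1,1,2,1,3]
Step 11: insert rnc at [0, 16, 17] -> counters=[4,2,1,1,2,0,0,2,2,1,0,3,1,2,0,1,1,2,1,1,2,1,3]
Step 12: insert b at [1, 4, 14] -> counters=[4,3,1,1,3,0,0,2,2,1,0,3,1,2,1,1,1,2,1,1,2,1,3]
Step 13: delete lic at [3, 7, 21] -> counters=[4,3,1,0,3,0,0,1,2,1,0,3,1,2,1,1,1,2,1,1,2,0,3]
Step 14: insert z at [11, 15, 18] -> counters=[4,3,1,0,3,0,0,1,2,1,0,4,1,2,1,2,1,2,2,1,2,0,3]
Step 15: insert iob at [4, 9, 19] -> counters=[4,3,1,0,4,0,0,1,2,2,0,4,1,2,1,2,1,2,2,2,2,0,3]
Query dip: check counters[3]=0 counters[4]=4 counters[5]=0 -> no

Answer: no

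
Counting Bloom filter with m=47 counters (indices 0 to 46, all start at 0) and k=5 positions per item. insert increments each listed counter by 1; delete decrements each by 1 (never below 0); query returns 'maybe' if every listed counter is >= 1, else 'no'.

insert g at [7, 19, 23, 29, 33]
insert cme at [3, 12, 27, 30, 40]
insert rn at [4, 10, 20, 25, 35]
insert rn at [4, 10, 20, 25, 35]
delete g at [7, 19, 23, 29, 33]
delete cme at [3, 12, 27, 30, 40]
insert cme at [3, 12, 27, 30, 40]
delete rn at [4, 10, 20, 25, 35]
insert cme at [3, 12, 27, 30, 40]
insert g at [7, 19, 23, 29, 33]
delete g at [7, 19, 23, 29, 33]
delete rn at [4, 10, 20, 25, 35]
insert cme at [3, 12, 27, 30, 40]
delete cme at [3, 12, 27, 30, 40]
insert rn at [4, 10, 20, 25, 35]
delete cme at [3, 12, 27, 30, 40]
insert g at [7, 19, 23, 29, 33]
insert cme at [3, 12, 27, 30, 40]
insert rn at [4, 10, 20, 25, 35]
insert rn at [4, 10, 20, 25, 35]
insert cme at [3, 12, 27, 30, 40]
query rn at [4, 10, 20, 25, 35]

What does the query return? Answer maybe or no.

Answer: maybe

Derivation:
Step 1: insert g at [7, 19, 23, 29, 33] -> counters=[0,0,0,0,0,0,0,1,0,0,0,0,0,0,0,0,0,0,0,1,0,0,0,1,0,0,0,0,0,1,0,0,0,1,0,0,0,0,0,0,0,0,0,0,0,0,0]
Step 2: insert cme at [3, 12, 27, 30, 40] -> counters=[0,0,0,1,0,0,0,1,0,0,0,0,1,0,0,0,0,0,0,1,0,0,0,1,0,0,0,1,0,1,1,0,0,1,0,0,0,0,0,0,1,0,0,0,0,0,0]
Step 3: insert rn at [4, 10, 20, 25, 35] -> counters=[0,0,0,1,1,0,0,1,0,0,1,0,1,0,0,0,0,0,0,1,1,0,0,1,0,1,0,1,0,1,1,0,0,1,0,1,0,0,0,0,1,0,0,0,0,0,0]
Step 4: insert rn at [4, 10, 20, 25, 35] -> counters=[0,0,0,1,2,0,0,1,0,0,2,0,1,0,0,0,0,0,0,1,2,0,0,1,0,2,0,1,0,1,1,0,0,1,0,2,0,0,0,0,1,0,0,0,0,0,0]
Step 5: delete g at [7, 19, 23, 29, 33] -> counters=[0,0,0,1,2,0,0,0,0,0,2,0,1,0,0,0,0,0,0,0,2,0,0,0,0,2,0,1,0,0,1,0,0,0,0,2,0,0,0,0,1,0,0,0,0,0,0]
Step 6: delete cme at [3, 12, 27, 30, 40] -> counters=[0,0,0,0,2,0,0,0,0,0,2,0,0,0,0,0,0,0,0,0,2,0,0,0,0,2,0,0,0,0,0,0,0,0,0,2,0,0,0,0,0,0,0,0,0,0,0]
Step 7: insert cme at [3, 12, 27, 30, 40] -> counters=[0,0,0,1,2,0,0,0,0,0,2,0,1,0,0,0,0,0,0,0,2,0,0,0,0,2,0,1,0,0,1,0,0,0,0,2,0,0,0,0,1,0,0,0,0,0,0]
Step 8: delete rn at [4, 10, 20, 25, 35] -> counters=[0,0,0,1,1,0,0,0,0,0,1,0,1,0,0,0,0,0,0,0,1,0,0,0,0,1,0,1,0,0,1,0,0,0,0,1,0,0,0,0,1,0,0,0,0,0,0]
Step 9: insert cme at [3, 12, 27, 30, 40] -> counters=[0,0,0,2,1,0,0,0,0,0,1,0,2,0,0,0,0,0,0,0,1,0,0,0,0,1,0,2,0,0,2,0,0,0,0,1,0,0,0,0,2,0,0,0,0,0,0]
Step 10: insert g at [7, 19, 23, 29, 33] -> counters=[0,0,0,2,1,0,0,1,0,0,1,0,2,0,0,0,0,0,0,1,1,0,0,1,0,1,0,2,0,1,2,0,0,1,0,1,0,0,0,0,2,0,0,0,0,0,0]
Step 11: delete g at [7, 19, 23, 29, 33] -> counters=[0,0,0,2,1,0,0,0,0,0,1,0,2,0,0,0,0,0,0,0,1,0,0,0,0,1,0,2,0,0,2,0,0,0,0,1,0,0,0,0,2,0,0,0,0,0,0]
Step 12: delete rn at [4, 10, 20, 25, 35] -> counters=[0,0,0,2,0,0,0,0,0,0,0,0,2,0,0,0,0,0,0,0,0,0,0,0,0,0,0,2,0,0,2,0,0,0,0,0,0,0,0,0,2,0,0,0,0,0,0]
Step 13: insert cme at [3, 12, 27, 30, 40] -> counters=[0,0,0,3,0,0,0,0,0,0,0,0,3,0,0,0,0,0,0,0,0,0,0,0,0,0,0,3,0,0,3,0,0,0,0,0,0,0,0,0,3,0,0,0,0,0,0]
Step 14: delete cme at [3, 12, 27, 30, 40] -> counters=[0,0,0,2,0,0,0,0,0,0,0,0,2,0,0,0,0,0,0,0,0,0,0,0,0,0,0,2,0,0,2,0,0,0,0,0,0,0,0,0,2,0,0,0,0,0,0]
Step 15: insert rn at [4, 10, 20, 25, 35] -> counters=[0,0,0,2,1,0,0,0,0,0,1,0,2,0,0,0,0,0,0,0,1,0,0,0,0,1,0,2,0,0,2,0,0,0,0,1,0,0,0,0,2,0,0,0,0,0,0]
Step 16: delete cme at [3, 12, 27, 30, 40] -> counters=[0,0,0,1,1,0,0,0,0,0,1,0,1,0,0,0,0,0,0,0,1,0,0,0,0,1,0,1,0,0,1,0,0,0,0,1,0,0,0,0,1,0,0,0,0,0,0]
Step 17: insert g at [7, 19, 23, 29, 33] -> counters=[0,0,0,1,1,0,0,1,0,0,1,0,1,0,0,0,0,0,0,1,1,0,0,1,0,1,0,1,0,1,1,0,0,1,0,1,0,0,0,0,1,0,0,0,0,0,0]
Step 18: insert cme at [3, 12, 27, 30, 40] -> counters=[0,0,0,2,1,0,0,1,0,0,1,0,2,0,0,0,0,0,0,1,1,0,0,1,0,1,0,2,0,1,2,0,0,1,0,1,0,0,0,0,2,0,0,0,0,0,0]
Step 19: insert rn at [4, 10, 20, 25, 35] -> counters=[0,0,0,2,2,0,0,1,0,0,2,0,2,0,0,0,0,0,0,1,2,0,0,1,0,2,0,2,0,1,2,0,0,1,0,2,0,0,0,0,2,0,0,0,0,0,0]
Step 20: insert rn at [4, 10, 20, 25, 35] -> counters=[0,0,0,2,3,0,0,1,0,0,3,0,2,0,0,0,0,0,0,1,3,0,0,1,0,3,0,2,0,1,2,0,0,1,0,3,0,0,0,0,2,0,0,0,0,0,0]
Step 21: insert cme at [3, 12, 27, 30, 40] -> counters=[0,0,0,3,3,0,0,1,0,0,3,0,3,0,0,0,0,0,0,1,3,0,0,1,0,3,0,3,0,1,3,0,0,1,0,3,0,0,0,0,3,0,0,0,0,0,0]
Query rn: check counters[4]=3 counters[10]=3 counters[20]=3 counters[25]=3 counters[35]=3 -> maybe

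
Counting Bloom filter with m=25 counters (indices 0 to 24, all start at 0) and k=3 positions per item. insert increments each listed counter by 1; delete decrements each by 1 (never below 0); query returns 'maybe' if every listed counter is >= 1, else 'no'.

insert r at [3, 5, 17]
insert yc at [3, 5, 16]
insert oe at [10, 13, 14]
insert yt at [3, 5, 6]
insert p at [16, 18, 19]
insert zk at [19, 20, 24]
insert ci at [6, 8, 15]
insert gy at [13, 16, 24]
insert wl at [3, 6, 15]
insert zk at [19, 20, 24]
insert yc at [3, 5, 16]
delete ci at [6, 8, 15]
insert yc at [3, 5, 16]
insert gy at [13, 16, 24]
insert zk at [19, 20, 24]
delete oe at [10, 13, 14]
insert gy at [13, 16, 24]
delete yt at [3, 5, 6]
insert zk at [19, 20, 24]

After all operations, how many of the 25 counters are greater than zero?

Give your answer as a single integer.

Answer: 11

Derivation:
Step 1: insert r at [3, 5, 17] -> counters=[0,0,0,1,0,1,0,0,0,0,0,0,0,0,0,0,0,1,0,0,0,0,0,0,0]
Step 2: insert yc at [3, 5, 16] -> counters=[0,0,0,2,0,2,0,0,0,0,0,0,0,0,0,0,1,1,0,0,0,0,0,0,0]
Step 3: insert oe at [10, 13, 14] -> counters=[0,0,0,2,0,2,0,0,0,0,1,0,0,1,1,0,1,1,0,0,0,0,0,0,0]
Step 4: insert yt at [3, 5, 6] -> counters=[0,0,0,3,0,3,1,0,0,0,1,0,0,1,1,0,1,1,0,0,0,0,0,0,0]
Step 5: insert p at [16, 18, 19] -> counters=[0,0,0,3,0,3,1,0,0,0,1,0,0,1,1,0,2,1,1,1,0,0,0,0,0]
Step 6: insert zk at [19, 20, 24] -> counters=[0,0,0,3,0,3,1,0,0,0,1,0,0,1,1,0,2,1,1,2,1,0,0,0,1]
Step 7: insert ci at [6, 8, 15] -> counters=[0,0,0,3,0,3,2,0,1,0,1,0,0,1,1,1,2,1,1,2,1,0,0,0,1]
Step 8: insert gy at [13, 16, 24] -> counters=[0,0,0,3,0,3,2,0,1,0,1,0,0,2,1,1,3,1,1,2,1,0,0,0,2]
Step 9: insert wl at [3, 6, 15] -> counters=[0,0,0,4,0,3,3,0,1,0,1,0,0,2,1,2,3,1,1,2,1,0,0,0,2]
Step 10: insert zk at [19, 20, 24] -> counters=[0,0,0,4,0,3,3,0,1,0,1,0,0,2,1,2,3,1,1,3,2,0,0,0,3]
Step 11: insert yc at [3, 5, 16] -> counters=[0,0,0,5,0,4,3,0,1,0,1,0,0,2,1,2,4,1,1,3,2,0,0,0,3]
Step 12: delete ci at [6, 8, 15] -> counters=[0,0,0,5,0,4,2,0,0,0,1,0,0,2,1,1,4,1,1,3,2,0,0,0,3]
Step 13: insert yc at [3, 5, 16] -> counters=[0,0,0,6,0,5,2,0,0,0,1,0,0,2,1,1,5,1,1,3,2,0,0,0,3]
Step 14: insert gy at [13, 16, 24] -> counters=[0,0,0,6,0,5,2,0,0,0,1,0,0,3,1,1,6,1,1,3,2,0,0,0,4]
Step 15: insert zk at [19, 20, 24] -> counters=[0,0,0,6,0,5,2,0,0,0,1,0,0,3,1,1,6,1,1,4,3,0,0,0,5]
Step 16: delete oe at [10, 13, 14] -> counters=[0,0,0,6,0,5,2,0,0,0,0,0,0,2,0,1,6,1,1,4,3,0,0,0,5]
Step 17: insert gy at [13, 16, 24] -> counters=[0,0,0,6,0,5,2,0,0,0,0,0,0,3,0,1,7,1,1,4,3,0,0,0,6]
Step 18: delete yt at [3, 5, 6] -> counters=[0,0,0,5,0,4,1,0,0,0,0,0,0,3,0,1,7,1,1,4,3,0,0,0,6]
Step 19: insert zk at [19, 20, 24] -> counters=[0,0,0,5,0,4,1,0,0,0,0,0,0,3,0,1,7,1,1,5,4,0,0,0,7]
Final counters=[0,0,0,5,0,4,1,0,0,0,0,0,0,3,0,1,7,1,1,5,4,0,0,0,7] -> 11 nonzero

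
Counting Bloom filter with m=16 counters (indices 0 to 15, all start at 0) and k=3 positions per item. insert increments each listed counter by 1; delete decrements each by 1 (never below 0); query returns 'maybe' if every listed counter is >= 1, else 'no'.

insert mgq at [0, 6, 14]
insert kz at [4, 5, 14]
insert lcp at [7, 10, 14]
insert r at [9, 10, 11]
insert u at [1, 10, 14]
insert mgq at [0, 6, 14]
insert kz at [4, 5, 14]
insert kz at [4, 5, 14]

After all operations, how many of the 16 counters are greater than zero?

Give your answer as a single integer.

Answer: 10

Derivation:
Step 1: insert mgq at [0, 6, 14] -> counters=[1,0,0,0,0,0,1,0,0,0,0,0,0,0,1,0]
Step 2: insert kz at [4, 5, 14] -> counters=[1,0,0,0,1,1,1,0,0,0,0,0,0,0,2,0]
Step 3: insert lcp at [7, 10, 14] -> counters=[1,0,0,0,1,1,1,1,0,0,1,0,0,0,3,0]
Step 4: insert r at [9, 10, 11] -> counters=[1,0,0,0,1,1,1,1,0,1,2,1,0,0,3,0]
Step 5: insert u at [1, 10, 14] -> counters=[1,1,0,0,1,1,1,1,0,1,3,1,0,0,4,0]
Step 6: insert mgq at [0, 6, 14] -> counters=[2,1,0,0,1,1,2,1,0,1,3,1,0,0,5,0]
Step 7: insert kz at [4, 5, 14] -> counters=[2,1,0,0,2,2,2,1,0,1,3,1,0,0,6,0]
Step 8: insert kz at [4, 5, 14] -> counters=[2,1,0,0,3,3,2,1,0,1,3,1,0,0,7,0]
Final counters=[2,1,0,0,3,3,2,1,0,1,3,1,0,0,7,0] -> 10 nonzero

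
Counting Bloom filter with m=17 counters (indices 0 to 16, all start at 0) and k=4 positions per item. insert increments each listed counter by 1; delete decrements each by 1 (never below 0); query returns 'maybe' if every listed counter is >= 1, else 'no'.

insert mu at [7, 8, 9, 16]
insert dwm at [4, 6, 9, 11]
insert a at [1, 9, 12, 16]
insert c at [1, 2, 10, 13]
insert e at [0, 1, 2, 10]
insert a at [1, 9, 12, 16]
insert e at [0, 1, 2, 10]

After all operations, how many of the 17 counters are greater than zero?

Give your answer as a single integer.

Step 1: insert mu at [7, 8, 9, 16] -> counters=[0,0,0,0,0,0,0,1,1,1,0,0,0,0,0,0,1]
Step 2: insert dwm at [4, 6, 9, 11] -> counters=[0,0,0,0,1,0,1,1,1,2,0,1,0,0,0,0,1]
Step 3: insert a at [1, 9, 12, 16] -> counters=[0,1,0,0,1,0,1,1,1,3,0,1,1,0,0,0,2]
Step 4: insert c at [1, 2, 10, 13] -> counters=[0,2,1,0,1,0,1,1,1,3,1,1,1,1,0,0,2]
Step 5: insert e at [0, 1, 2, 10] -> counters=[1,3,2,0,1,0,1,1,1,3,2,1,1,1,0,0,2]
Step 6: insert a at [1, 9, 12, 16] -> counters=[1,4,2,0,1,0,1,1,1,4,2,1,2,1,0,0,3]
Step 7: insert e at [0, 1, 2, 10] -> counters=[2,5,3,0,1,0,1,1,1,4,3,1,2,1,0,0,3]
Final counters=[2,5,3,0,1,0,1,1,1,4,3,1,2,1,0,0,3] -> 13 nonzero

Answer: 13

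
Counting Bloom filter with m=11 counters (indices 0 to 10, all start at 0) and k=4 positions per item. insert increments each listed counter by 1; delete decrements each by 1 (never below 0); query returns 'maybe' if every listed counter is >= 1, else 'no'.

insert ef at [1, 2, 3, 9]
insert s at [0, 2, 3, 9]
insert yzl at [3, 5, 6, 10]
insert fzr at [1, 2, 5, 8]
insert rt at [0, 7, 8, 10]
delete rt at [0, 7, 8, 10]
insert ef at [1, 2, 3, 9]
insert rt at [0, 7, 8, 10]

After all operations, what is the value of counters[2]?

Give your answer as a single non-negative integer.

Step 1: insert ef at [1, 2, 3, 9] -> counters=[0,1,1,1,0,0,0,0,0,1,0]
Step 2: insert s at [0, 2, 3, 9] -> counters=[1,1,2,2,0,0,0,0,0,2,0]
Step 3: insert yzl at [3, 5, 6, 10] -> counters=[1,1,2,3,0,1,1,0,0,2,1]
Step 4: insert fzr at [1, 2, 5, 8] -> counters=[1,2,3,3,0,2,1,0,1,2,1]
Step 5: insert rt at [0, 7, 8, 10] -> counters=[2,2,3,3,0,2,1,1,2,2,2]
Step 6: delete rt at [0, 7, 8, 10] -> counters=[1,2,3,3,0,2,1,0,1,2,1]
Step 7: insert ef at [1, 2, 3, 9] -> counters=[1,3,4,4,0,2,1,0,1,3,1]
Step 8: insert rt at [0, 7, 8, 10] -> counters=[2,3,4,4,0,2,1,1,2,3,2]
Final counters=[2,3,4,4,0,2,1,1,2,3,2] -> counters[2]=4

Answer: 4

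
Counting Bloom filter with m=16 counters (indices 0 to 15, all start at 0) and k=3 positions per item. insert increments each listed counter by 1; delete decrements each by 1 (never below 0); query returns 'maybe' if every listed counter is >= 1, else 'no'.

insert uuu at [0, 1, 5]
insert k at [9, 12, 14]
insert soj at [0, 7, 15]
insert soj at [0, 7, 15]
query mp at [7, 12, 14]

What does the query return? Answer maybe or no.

Answer: maybe

Derivation:
Step 1: insert uuu at [0, 1, 5] -> counters=[1,1,0,0,0,1,0,0,0,0,0,0,0,0,0,0]
Step 2: insert k at [9, 12, 14] -> counters=[1,1,0,0,0,1,0,0,0,1,0,0,1,0,1,0]
Step 3: insert soj at [0, 7, 15] -> counters=[2,1,0,0,0,1,0,1,0,1,0,0,1,0,1,1]
Step 4: insert soj at [0, 7, 15] -> counters=[3,1,0,0,0,1,0,2,0,1,0,0,1,0,1,2]
Query mp: check counters[7]=2 counters[12]=1 counters[14]=1 -> maybe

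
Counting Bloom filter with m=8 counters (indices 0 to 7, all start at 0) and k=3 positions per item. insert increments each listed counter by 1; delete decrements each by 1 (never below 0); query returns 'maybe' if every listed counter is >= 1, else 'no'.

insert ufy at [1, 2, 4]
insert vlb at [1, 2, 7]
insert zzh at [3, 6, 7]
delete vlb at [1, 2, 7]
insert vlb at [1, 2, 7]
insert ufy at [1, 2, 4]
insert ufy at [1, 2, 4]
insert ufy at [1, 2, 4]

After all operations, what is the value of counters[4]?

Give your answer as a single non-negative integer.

Step 1: insert ufy at [1, 2, 4] -> counters=[0,1,1,0,1,0,0,0]
Step 2: insert vlb at [1, 2, 7] -> counters=[0,2,2,0,1,0,0,1]
Step 3: insert zzh at [3, 6, 7] -> counters=[0,2,2,1,1,0,1,2]
Step 4: delete vlb at [1, 2, 7] -> counters=[0,1,1,1,1,0,1,1]
Step 5: insert vlb at [1, 2, 7] -> counters=[0,2,2,1,1,0,1,2]
Step 6: insert ufy at [1, 2, 4] -> counters=[0,3,3,1,2,0,1,2]
Step 7: insert ufy at [1, 2, 4] -> counters=[0,4,4,1,3,0,1,2]
Step 8: insert ufy at [1, 2, 4] -> counters=[0,5,5,1,4,0,1,2]
Final counters=[0,5,5,1,4,0,1,2] -> counters[4]=4

Answer: 4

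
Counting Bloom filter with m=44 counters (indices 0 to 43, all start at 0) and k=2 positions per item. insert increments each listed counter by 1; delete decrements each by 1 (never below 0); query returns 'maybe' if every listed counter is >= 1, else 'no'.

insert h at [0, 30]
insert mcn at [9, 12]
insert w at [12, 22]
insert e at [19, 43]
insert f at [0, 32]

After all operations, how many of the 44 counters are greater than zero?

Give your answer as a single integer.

Step 1: insert h at [0, 30] -> counters=[1,0,0,0,0,0,0,0,0,0,0,0,0,0,0,0,0,0,0,0,0,0,0,0,0,0,0,0,0,0,1,0,0,0,0,0,0,0,0,0,0,0,0,0]
Step 2: insert mcn at [9, 12] -> counters=[1,0,0,0,0,0,0,0,0,1,0,0,1,0,0,0,0,0,0,0,0,0,0,0,0,0,0,0,0,0,1,0,0,0,0,0,0,0,0,0,0,0,0,0]
Step 3: insert w at [12, 22] -> counters=[1,0,0,0,0,0,0,0,0,1,0,0,2,0,0,0,0,0,0,0,0,0,1,0,0,0,0,0,0,0,1,0,0,0,0,0,0,0,0,0,0,0,0,0]
Step 4: insert e at [19, 43] -> counters=[1,0,0,0,0,0,0,0,0,1,0,0,2,0,0,0,0,0,0,1,0,0,1,0,0,0,0,0,0,0,1,0,0,0,0,0,0,0,0,0,0,0,0,1]
Step 5: insert f at [0, 32] -> counters=[2,0,0,0,0,0,0,0,0,1,0,0,2,0,0,0,0,0,0,1,0,0,1,0,0,0,0,0,0,0,1,0,1,0,0,0,0,0,0,0,0,0,0,1]
Final counters=[2,0,0,0,0,0,0,0,0,1,0,0,2,0,0,0,0,0,0,1,0,0,1,0,0,0,0,0,0,0,1,0,1,0,0,0,0,0,0,0,0,0,0,1] -> 8 nonzero

Answer: 8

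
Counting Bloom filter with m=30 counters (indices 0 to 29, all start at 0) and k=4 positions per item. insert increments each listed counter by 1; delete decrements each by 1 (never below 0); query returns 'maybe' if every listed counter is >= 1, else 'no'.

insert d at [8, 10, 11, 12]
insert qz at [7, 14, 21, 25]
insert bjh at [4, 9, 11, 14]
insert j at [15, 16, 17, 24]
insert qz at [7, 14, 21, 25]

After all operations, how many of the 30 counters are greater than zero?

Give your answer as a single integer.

Step 1: insert d at [8, 10, 11, 12] -> counters=[0,0,0,0,0,0,0,0,1,0,1,1,1,0,0,0,0,0,0,0,0,0,0,0,0,0,0,0,0,0]
Step 2: insert qz at [7, 14, 21, 25] -> counters=[0,0,0,0,0,0,0,1,1,0,1,1,1,0,1,0,0,0,0,0,0,1,0,0,0,1,0,0,0,0]
Step 3: insert bjh at [4, 9, 11, 14] -> counters=[0,0,0,0,1,0,0,1,1,1,1,2,1,0,2,0,0,0,0,0,0,1,0,0,0,1,0,0,0,0]
Step 4: insert j at [15, 16, 17, 24] -> counters=[0,0,0,0,1,0,0,1,1,1,1,2,1,0,2,1,1,1,0,0,0,1,0,0,1,1,0,0,0,0]
Step 5: insert qz at [7, 14, 21, 25] -> counters=[0,0,0,0,1,0,0,2,1,1,1,2,1,0,3,1,1,1,0,0,0,2,0,0,1,2,0,0,0,0]
Final counters=[0,0,0,0,1,0,0,2,1,1,1,2,1,0,3,1,1,1,0,0,0,2,0,0,1,2,0,0,0,0] -> 14 nonzero

Answer: 14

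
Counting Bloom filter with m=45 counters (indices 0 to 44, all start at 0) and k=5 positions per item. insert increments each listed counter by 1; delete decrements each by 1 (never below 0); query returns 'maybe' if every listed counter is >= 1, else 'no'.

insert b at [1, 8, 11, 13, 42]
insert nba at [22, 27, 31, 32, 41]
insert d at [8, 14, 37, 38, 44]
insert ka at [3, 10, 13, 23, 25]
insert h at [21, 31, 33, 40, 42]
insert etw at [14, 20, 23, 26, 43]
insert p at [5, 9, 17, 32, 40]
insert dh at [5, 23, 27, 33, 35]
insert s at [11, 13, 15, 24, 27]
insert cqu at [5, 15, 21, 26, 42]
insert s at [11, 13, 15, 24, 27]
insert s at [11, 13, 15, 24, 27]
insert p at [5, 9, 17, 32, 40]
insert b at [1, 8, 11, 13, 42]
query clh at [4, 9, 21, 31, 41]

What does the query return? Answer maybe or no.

Answer: no

Derivation:
Step 1: insert b at [1, 8, 11, 13, 42] -> counters=[0,1,0,0,0,0,0,0,1,0,0,1,0,1,0,0,0,0,0,0,0,0,0,0,0,0,0,0,0,0,0,0,0,0,0,0,0,0,0,0,0,0,1,0,0]
Step 2: insert nba at [22, 27, 31, 32, 41] -> counters=[0,1,0,0,0,0,0,0,1,0,0,1,0,1,0,0,0,0,0,0,0,0,1,0,0,0,0,1,0,0,0,1,1,0,0,0,0,0,0,0,0,1,1,0,0]
Step 3: insert d at [8, 14, 37, 38, 44] -> counters=[0,1,0,0,0,0,0,0,2,0,0,1,0,1,1,0,0,0,0,0,0,0,1,0,0,0,0,1,0,0,0,1,1,0,0,0,0,1,1,0,0,1,1,0,1]
Step 4: insert ka at [3, 10, 13, 23, 25] -> counters=[0,1,0,1,0,0,0,0,2,0,1,1,0,2,1,0,0,0,0,0,0,0,1,1,0,1,0,1,0,0,0,1,1,0,0,0,0,1,1,0,0,1,1,0,1]
Step 5: insert h at [21, 31, 33, 40, 42] -> counters=[0,1,0,1,0,0,0,0,2,0,1,1,0,2,1,0,0,0,0,0,0,1,1,1,0,1,0,1,0,0,0,2,1,1,0,0,0,1,1,0,1,1,2,0,1]
Step 6: insert etw at [14, 20, 23, 26, 43] -> counters=[0,1,0,1,0,0,0,0,2,0,1,1,0,2,2,0,0,0,0,0,1,1,1,2,0,1,1,1,0,0,0,2,1,1,0,0,0,1,1,0,1,1,2,1,1]
Step 7: insert p at [5, 9, 17, 32, 40] -> counters=[0,1,0,1,0,1,0,0,2,1,1,1,0,2,2,0,0,1,0,0,1,1,1,2,0,1,1,1,0,0,0,2,2,1,0,0,0,1,1,0,2,1,2,1,1]
Step 8: insert dh at [5, 23, 27, 33, 35] -> counters=[0,1,0,1,0,2,0,0,2,1,1,1,0,2,2,0,0,1,0,0,1,1,1,3,0,1,1,2,0,0,0,2,2,2,0,1,0,1,1,0,2,1,2,1,1]
Step 9: insert s at [11, 13, 15, 24, 27] -> counters=[0,1,0,1,0,2,0,0,2,1,1,2,0,3,2,1,0,1,0,0,1,1,1,3,1,1,1,3,0,0,0,2,2,2,0,1,0,1,1,0,2,1,2,1,1]
Step 10: insert cqu at [5, 15, 21, 26, 42] -> counters=[0,1,0,1,0,3,0,0,2,1,1,2,0,3,2,2,0,1,0,0,1,2,1,3,1,1,2,3,0,0,0,2,2,2,0,1,0,1,1,0,2,1,3,1,1]
Step 11: insert s at [11, 13, 15, 24, 27] -> counters=[0,1,0,1,0,3,0,0,2,1,1,3,0,4,2,3,0,1,0,0,1,2,1,3,2,1,2,4,0,0,0,2,2,2,0,1,0,1,1,0,2,1,3,1,1]
Step 12: insert s at [11, 13, 15, 24, 27] -> counters=[0,1,0,1,0,3,0,0,2,1,1,4,0,5,2,4,0,1,0,0,1,2,1,3,3,1,2,5,0,0,0,2,2,2,0,1,0,1,1,0,2,1,3,1,1]
Step 13: insert p at [5, 9, 17, 32, 40] -> counters=[0,1,0,1,0,4,0,0,2,2,1,4,0,5,2,4,0,2,0,0,1,2,1,3,3,1,2,5,0,0,0,2,3,2,0,1,0,1,1,0,3,1,3,1,1]
Step 14: insert b at [1, 8, 11, 13, 42] -> counters=[0,2,0,1,0,4,0,0,3,2,1,5,0,6,2,4,0,2,0,0,1,2,1,3,3,1,2,5,0,0,0,2,3,2,0,1,0,1,1,0,3,1,4,1,1]
Query clh: check counters[4]=0 counters[9]=2 counters[21]=2 counters[31]=2 counters[41]=1 -> no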